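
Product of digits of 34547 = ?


3 × 4 × 5 × 4 × 7 = 1680


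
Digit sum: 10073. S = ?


1 + 0 + 0 + 7 + 3 = 11


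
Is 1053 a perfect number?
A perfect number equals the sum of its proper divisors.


Proper divisors of 1053: 1, 3, 9, 13, 27, 39, 81, 117, 351
Sum = 1 + 3 + 9 + 13 + 27 + 39 + 81 + 117 + 351 = 641

No, 1053 is not perfect (641 ≠ 1053)


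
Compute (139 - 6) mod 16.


139 - 6 = 133
133 mod 16 = 5


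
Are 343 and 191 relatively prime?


Euclidean algorithm:
343 = 1 * 191 + 152
191 = 1 * 152 + 39
152 = 3 * 39 + 35
39 = 1 * 35 + 4
35 = 8 * 4 + 3
4 = 1 * 3 + 1
3 = 3 * 1 + 0
GCD(343, 191) = 1

Yes, coprime (GCD = 1)


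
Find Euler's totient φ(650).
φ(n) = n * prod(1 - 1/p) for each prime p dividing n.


650 = 2 × 5^2 × 13
Prime factors: 2, 5, 13
φ(650) = 650 × (1-1/2) × (1-1/5) × (1-1/13)
= 650 × 1/2 × 4/5 × 12/13 = 240

φ(650) = 240


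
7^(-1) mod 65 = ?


Use the extended Euclidean algorithm on (65, 7); each row r = 65*s + 7*t:
r=65, s=1, t=0
r=7, s=0, t=1
q=9: r=2, s=1, t=-9   [65*(1) + 7*(-9) = 2]
q=3: r=1, s=-3, t=28   [65*(-3) + 7*(28) = 1]
q=2: r=0, s=7, t=-65   [65*(7) + 7*(-65) = 0]
GCD = 1 with t = 28, so 7*(28) ≡ 1 (mod 65)
Inverse = 28 mod 65 = 28
Check: 7 * 28 = 196 ≡ 1 (mod 65)

7^(-1) ≡ 28 (mod 65)


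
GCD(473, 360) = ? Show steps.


473 = 1 * 360 + 113
360 = 3 * 113 + 21
113 = 5 * 21 + 8
21 = 2 * 8 + 5
8 = 1 * 5 + 3
5 = 1 * 3 + 2
3 = 1 * 2 + 1
2 = 2 * 1 + 0
GCD = 1


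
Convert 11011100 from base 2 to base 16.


11011100 (base 2) = 220 (decimal)
220 (decimal) = DC (base 16)


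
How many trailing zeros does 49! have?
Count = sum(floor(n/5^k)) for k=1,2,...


floor(49/5) = 9
floor(49/25) = 1
Total = 10

10 trailing zeros


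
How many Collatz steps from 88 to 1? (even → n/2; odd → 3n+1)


88 → 44 → 22 → 11 → 34 → 17 → 52 → 26 → 13 → 40 → 20 → 10 → 5 → 16 → 8 → 4 → 2 → 1
Total steps = 17

17 steps


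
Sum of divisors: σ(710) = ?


Divisors of 710: 1, 2, 5, 10, 71, 142, 355, 710
Sum = 1 + 2 + 5 + 10 + 71 + 142 + 355 + 710 = 1296

σ(710) = 1296


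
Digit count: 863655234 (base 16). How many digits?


863655234 in base 16 = 337A5542
Number of digits = 8

8 digits (base 16)


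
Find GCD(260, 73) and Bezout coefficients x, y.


Tabular extended Euclidean (each row: r = 260*s + 73*t):
r=260, s=1, t=0
r=73, s=0, t=1
q=3: r=41, s=1, t=-3   [260*(1) + 73*(-3) = 41]
q=1: r=32, s=-1, t=4   [260*(-1) + 73*(4) = 32]
q=1: r=9, s=2, t=-7   [260*(2) + 73*(-7) = 9]
q=3: r=5, s=-7, t=25   [260*(-7) + 73*(25) = 5]
q=1: r=4, s=9, t=-32   [260*(9) + 73*(-32) = 4]
q=1: r=1, s=-16, t=57   [260*(-16) + 73*(57) = 1]
q=4: r=0, s=73, t=-260   [260*(73) + 73*(-260) = 0]
GCD = 1; from the row with r=1: x=-16, y=57
Check: 260*(-16) + 73*(57) = -4160 + 4161 = 1

GCD = 1, x = -16, y = 57


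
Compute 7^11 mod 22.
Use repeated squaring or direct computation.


7^1 mod 22 = 7
7^2 mod 22 = 5
7^3 mod 22 = 13
7^4 mod 22 = 3
7^5 mod 22 = 21
7^6 mod 22 = 15
7^7 mod 22 = 17
7^8 mod 22 = 9
7^9 mod 22 = 19
7^10 mod 22 = 1
7^11 mod 22 = 7


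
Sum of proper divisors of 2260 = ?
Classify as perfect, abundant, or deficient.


Proper divisors: 1, 2, 4, 5, 10, 20, 113, 226, 452, 565, 1130
Sum = 1 + 2 + 4 + 5 + 10 + 20 + 113 + 226 + 452 + 565 + 1130 = 2528
2528 > 2260 → abundant

s(2260) = 2528 (abundant)


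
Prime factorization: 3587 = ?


3587 / 17 = 211
211 / 211 = 1
3587 = 17 × 211


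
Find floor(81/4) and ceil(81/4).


81/4 = 20.2500
floor = 20
ceil = 21

floor = 20, ceil = 21


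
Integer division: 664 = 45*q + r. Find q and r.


664 = 45 * 14 + 34
Check: 630 + 34 = 664

q = 14, r = 34


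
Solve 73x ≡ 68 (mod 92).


GCD(73, 92) = 1, unique solution
a^(-1) mod 92 = 29
x = 29 * 68 mod 92 = 40

x ≡ 40 (mod 92)


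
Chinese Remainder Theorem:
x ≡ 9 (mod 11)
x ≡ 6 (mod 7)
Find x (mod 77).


M = 11*7 = 77
M1 = M/11 = 7, M2 = M/7 = 11
M1^(-1) mod 11 = 8, M2^(-1) mod 7 = 2
x = 9*7*8 + 6*11*2 = 636
636 mod 77 = 20
Check: 20 mod 11 = 9 ✓, 20 mod 7 = 6 ✓

x ≡ 20 (mod 77)


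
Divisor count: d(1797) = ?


1797 = 3^1 × 599^1
d(1797) = (1+1) × (1+1) = 4

4 divisors


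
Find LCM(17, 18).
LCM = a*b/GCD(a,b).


GCD(17, 18) = 1
LCM = 17*18/1 = 306/1 = 306

LCM = 306


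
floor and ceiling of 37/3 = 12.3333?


37/3 = 12.3333
floor = 12
ceil = 13

floor = 12, ceil = 13


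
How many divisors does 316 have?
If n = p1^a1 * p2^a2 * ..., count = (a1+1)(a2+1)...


316 = 2^2 × 79^1
d(316) = (2+1) × (1+1) = 6

6 divisors


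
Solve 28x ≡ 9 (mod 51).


GCD(28, 51) = 1, unique solution
a^(-1) mod 51 = 31
x = 31 * 9 mod 51 = 24

x ≡ 24 (mod 51)


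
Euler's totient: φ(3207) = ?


3207 = 3 × 1069
Prime factors: 3, 1069
φ(3207) = 3207 × (1-1/3) × (1-1/1069)
= 3207 × 2/3 × 1068/1069 = 2136

φ(3207) = 2136


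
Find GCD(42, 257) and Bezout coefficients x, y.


Tabular extended Euclidean (each row: r = 42*s + 257*t):
r=42, s=1, t=0
r=257, s=0, t=1
q=0: r=42, s=1, t=0   [42*(1) + 257*(0) = 42]
q=6: r=5, s=-6, t=1   [42*(-6) + 257*(1) = 5]
q=8: r=2, s=49, t=-8   [42*(49) + 257*(-8) = 2]
q=2: r=1, s=-104, t=17   [42*(-104) + 257*(17) = 1]
q=2: r=0, s=257, t=-42   [42*(257) + 257*(-42) = 0]
GCD = 1; from the row with r=1: x=-104, y=17
Check: 42*(-104) + 257*(17) = -4368 + 4369 = 1

GCD = 1, x = -104, y = 17


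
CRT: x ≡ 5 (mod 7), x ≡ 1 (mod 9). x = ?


M = 7*9 = 63
M1 = M/7 = 9, M2 = M/9 = 7
M1^(-1) mod 7 = 4, M2^(-1) mod 9 = 4
x = 5*9*4 + 1*7*4 = 208
208 mod 63 = 19
Check: 19 mod 7 = 5 ✓, 19 mod 9 = 1 ✓

x ≡ 19 (mod 63)


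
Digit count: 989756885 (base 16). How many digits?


989756885 in base 16 = 3AFE7DD5
Number of digits = 8

8 digits (base 16)


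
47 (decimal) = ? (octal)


47 (base 10) = 47 (decimal)
47 (decimal) = 57 (base 8)


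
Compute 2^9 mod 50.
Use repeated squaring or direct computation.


2^1 mod 50 = 2
2^2 mod 50 = 4
2^3 mod 50 = 8
2^4 mod 50 = 16
2^5 mod 50 = 32
2^6 mod 50 = 14
2^7 mod 50 = 28
2^8 mod 50 = 6
2^9 mod 50 = 12


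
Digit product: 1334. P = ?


1 × 3 × 3 × 4 = 36


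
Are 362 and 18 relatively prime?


Euclidean algorithm:
362 = 20 * 18 + 2
18 = 9 * 2 + 0
GCD(362, 18) = 2

No, not coprime (GCD = 2)


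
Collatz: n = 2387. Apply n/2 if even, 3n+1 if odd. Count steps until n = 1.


2387 → 7162 → 3581 → 10744 → 5372 → 2686 → 1343 → 4030 → 2015 → 6046 → 3023 → 9070 → 4535 → 13606 → 6803 → 20410 → 10205 → 30616 → 15308 → 7654 → 3827 → 11482 → 5741 → 17224 → 8612 → 4306 → 2153 → 6460 → 3230 → 1615 → 4846 → 2423 → 7270 → 3635 → 10906 → 5453 → 16360 → 8180 → 4090 → 2045 → 6136 → 3068 → 1534 → 767 → 2302 → 1151 → 3454 → 1727 → 5182 → 2591 → 7774 → 3887 → 11662 → 5831 → 17494 → 8747 → 26242 → 13121 → 39364 → 19682 → 9841 → 29524 → 14762 → 7381 → 22144 → 11072 → 5536 → 2768 → 1384 → 692 → 346 → 173 → 520 → 260 → 130 → 65 → 196 → 98 → 49 → 148 → 74 → 37 → 112 → 56 → 28 → 14 → 7 → 22 → 11 → 34 → 17 → 52 → 26 → 13 → 40 → 20 → 10 → 5 → 16 → 8 → 4 → 2 → 1
Total steps = 102

102 steps


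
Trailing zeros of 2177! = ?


floor(2177/5) = 435
floor(2177/25) = 87
floor(2177/125) = 17
floor(2177/625) = 3
Total = 542

542 trailing zeros


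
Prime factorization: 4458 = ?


4458 / 2 = 2229
2229 / 3 = 743
743 / 743 = 1
4458 = 2 × 3 × 743


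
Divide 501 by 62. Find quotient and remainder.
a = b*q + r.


501 = 62 * 8 + 5
Check: 496 + 5 = 501

q = 8, r = 5


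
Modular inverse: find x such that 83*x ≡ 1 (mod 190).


Use the extended Euclidean algorithm on (190, 83); each row r = 190*s + 83*t:
r=190, s=1, t=0
r=83, s=0, t=1
q=2: r=24, s=1, t=-2   [190*(1) + 83*(-2) = 24]
q=3: r=11, s=-3, t=7   [190*(-3) + 83*(7) = 11]
q=2: r=2, s=7, t=-16   [190*(7) + 83*(-16) = 2]
q=5: r=1, s=-38, t=87   [190*(-38) + 83*(87) = 1]
q=2: r=0, s=83, t=-190   [190*(83) + 83*(-190) = 0]
GCD = 1 with t = 87, so 83*(87) ≡ 1 (mod 190)
Inverse = 87 mod 190 = 87
Check: 83 * 87 = 7221 ≡ 1 (mod 190)

83^(-1) ≡ 87 (mod 190)


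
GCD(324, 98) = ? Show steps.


324 = 3 * 98 + 30
98 = 3 * 30 + 8
30 = 3 * 8 + 6
8 = 1 * 6 + 2
6 = 3 * 2 + 0
GCD = 2


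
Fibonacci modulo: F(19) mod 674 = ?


F(k) mod 674 for k=1..19:
1, 1, 2, 3, 5, 8, 13, 21, 34, 55, 89, 144, 233, 377, 610, 313, 249, 562, 137
F(19) mod 674 = 137


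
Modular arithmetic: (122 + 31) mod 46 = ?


122 + 31 = 153
153 mod 46 = 15


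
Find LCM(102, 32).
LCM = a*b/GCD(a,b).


GCD(102, 32) = 2
LCM = 102*32/2 = 3264/2 = 1632

LCM = 1632


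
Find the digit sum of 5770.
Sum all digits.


5 + 7 + 7 + 0 = 19


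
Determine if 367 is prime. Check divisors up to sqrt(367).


Check divisors up to sqrt(367) = 19.1572
No divisors found.
367 is prime.

Yes, 367 is prime


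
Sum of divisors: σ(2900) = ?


Divisors of 2900: 1, 2, 4, 5, 10, 20, 25, 29, 50, 58, 100, 116, 145, 290, 580, 725, 1450, 2900
Sum = 1 + 2 + 4 + 5 + 10 + 20 + 25 + 29 + 50 + 58 + 100 + 116 + 145 + 290 + 580 + 725 + 1450 + 2900 = 6510

σ(2900) = 6510


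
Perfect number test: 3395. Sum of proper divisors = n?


Proper divisors of 3395: 1, 5, 7, 35, 97, 485, 679
Sum = 1 + 5 + 7 + 35 + 97 + 485 + 679 = 1309

No, 3395 is not perfect (1309 ≠ 3395)


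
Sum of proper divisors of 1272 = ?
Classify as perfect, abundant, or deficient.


Proper divisors: 1, 2, 3, 4, 6, 8, 12, 24, 53, 106, 159, 212, 318, 424, 636
Sum = 1 + 2 + 3 + 4 + 6 + 8 + 12 + 24 + 53 + 106 + 159 + 212 + 318 + 424 + 636 = 1968
1968 > 1272 → abundant

s(1272) = 1968 (abundant)


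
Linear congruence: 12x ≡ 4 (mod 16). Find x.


GCD(12, 16) = 4 divides 4
Divide: 3x ≡ 1 (mod 4)
x ≡ 3 (mod 4)


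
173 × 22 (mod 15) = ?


173 × 22 = 3806
3806 mod 15 = 11


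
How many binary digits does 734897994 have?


734897994 in base 2 = 101011110011011010011101001010
Number of digits = 30

30 digits (base 2)


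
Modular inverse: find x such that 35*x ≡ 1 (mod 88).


Use the extended Euclidean algorithm on (88, 35); each row r = 88*s + 35*t:
r=88, s=1, t=0
r=35, s=0, t=1
q=2: r=18, s=1, t=-2   [88*(1) + 35*(-2) = 18]
q=1: r=17, s=-1, t=3   [88*(-1) + 35*(3) = 17]
q=1: r=1, s=2, t=-5   [88*(2) + 35*(-5) = 1]
q=17: r=0, s=-35, t=88   [88*(-35) + 35*(88) = 0]
GCD = 1 with t = -5, so 35*(-5) ≡ 1 (mod 88)
Inverse = -5 mod 88 = 83
Check: 35 * 83 = 2905 ≡ 1 (mod 88)

35^(-1) ≡ 83 (mod 88)


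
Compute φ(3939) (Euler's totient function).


3939 = 3 × 13 × 101
Prime factors: 3, 13, 101
φ(3939) = 3939 × (1-1/3) × (1-1/13) × (1-1/101)
= 3939 × 2/3 × 12/13 × 100/101 = 2400

φ(3939) = 2400


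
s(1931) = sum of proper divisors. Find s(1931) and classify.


Proper divisors: 1
Sum = 1 = 1
1 < 1931 → deficient

s(1931) = 1 (deficient)


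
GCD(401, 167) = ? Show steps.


401 = 2 * 167 + 67
167 = 2 * 67 + 33
67 = 2 * 33 + 1
33 = 33 * 1 + 0
GCD = 1


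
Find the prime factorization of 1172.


1172 / 2 = 586
586 / 2 = 293
293 / 293 = 1
1172 = 2^2 × 293


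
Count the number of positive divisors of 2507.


2507 = 23^1 × 109^1
d(2507) = (1+1) × (1+1) = 4

4 divisors


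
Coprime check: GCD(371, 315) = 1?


Euclidean algorithm:
371 = 1 * 315 + 56
315 = 5 * 56 + 35
56 = 1 * 35 + 21
35 = 1 * 21 + 14
21 = 1 * 14 + 7
14 = 2 * 7 + 0
GCD(371, 315) = 7

No, not coprime (GCD = 7)


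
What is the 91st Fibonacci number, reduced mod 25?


F(k) mod 25 for k=1..91:
1, 1, 2, 3, 5, 8, 13, 21, 9, 5, 14, 19, 8, 2, 10, 12, 22, 9, 6, 15, 21, 11, 7, 18, 0, 18, 18, 11, 4, 15, 19, 9, 3, 12, 15, 2, 17, 19, 11, 5, 16, 21, 12, 8, 20, 3, 23, 1, 24, 0, 24, 24, 23, 22, 20, 17, 12, 4, 16, 20, 11, 6, 17, 23, 15, 13, 3, 16, 19, 10, 4, 14, 18, 7, 0, 7, 7, 14, 21, 10, 6, 16, 22, 13, 10, 23, 8, 6, 14, 20, 9
F(91) mod 25 = 9


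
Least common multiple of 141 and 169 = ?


GCD(141, 169) = 1
LCM = 141*169/1 = 23829/1 = 23829

LCM = 23829


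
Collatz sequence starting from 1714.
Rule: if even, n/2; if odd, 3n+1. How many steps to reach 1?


1714 → 857 → 2572 → 1286 → 643 → 1930 → 965 → 2896 → 1448 → 724 → 362 → 181 → 544 → 272 → 136 → 68 → 34 → 17 → 52 → 26 → 13 → 40 → 20 → 10 → 5 → 16 → 8 → 4 → 2 → 1
Total steps = 29

29 steps


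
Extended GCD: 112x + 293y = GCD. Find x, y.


Tabular extended Euclidean (each row: r = 112*s + 293*t):
r=112, s=1, t=0
r=293, s=0, t=1
q=0: r=112, s=1, t=0   [112*(1) + 293*(0) = 112]
q=2: r=69, s=-2, t=1   [112*(-2) + 293*(1) = 69]
q=1: r=43, s=3, t=-1   [112*(3) + 293*(-1) = 43]
q=1: r=26, s=-5, t=2   [112*(-5) + 293*(2) = 26]
q=1: r=17, s=8, t=-3   [112*(8) + 293*(-3) = 17]
q=1: r=9, s=-13, t=5   [112*(-13) + 293*(5) = 9]
q=1: r=8, s=21, t=-8   [112*(21) + 293*(-8) = 8]
q=1: r=1, s=-34, t=13   [112*(-34) + 293*(13) = 1]
q=8: r=0, s=293, t=-112   [112*(293) + 293*(-112) = 0]
GCD = 1; from the row with r=1: x=-34, y=13
Check: 112*(-34) + 293*(13) = -3808 + 3809 = 1

GCD = 1, x = -34, y = 13


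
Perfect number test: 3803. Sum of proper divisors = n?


Proper divisors of 3803: 1
Sum = 1 = 1

No, 3803 is not perfect (1 ≠ 3803)


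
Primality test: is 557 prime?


Check divisors up to sqrt(557) = 23.6008
No divisors found.
557 is prime.

Yes, 557 is prime


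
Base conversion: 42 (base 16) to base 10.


42 (base 16) = 66 (decimal)
66 (decimal) = 66 (base 10)


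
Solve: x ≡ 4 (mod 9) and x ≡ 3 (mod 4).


M = 9*4 = 36
M1 = M/9 = 4, M2 = M/4 = 9
M1^(-1) mod 9 = 7, M2^(-1) mod 4 = 1
x = 4*4*7 + 3*9*1 = 139
139 mod 36 = 31
Check: 31 mod 9 = 4 ✓, 31 mod 4 = 3 ✓

x ≡ 31 (mod 36)


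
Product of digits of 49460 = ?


4 × 9 × 4 × 6 × 0 = 0


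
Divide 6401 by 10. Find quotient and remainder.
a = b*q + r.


6401 = 10 * 640 + 1
Check: 6400 + 1 = 6401

q = 640, r = 1


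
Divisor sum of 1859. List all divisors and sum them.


Divisors of 1859: 1, 11, 13, 143, 169, 1859
Sum = 1 + 11 + 13 + 143 + 169 + 1859 = 2196

σ(1859) = 2196


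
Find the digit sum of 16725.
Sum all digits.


1 + 6 + 7 + 2 + 5 = 21


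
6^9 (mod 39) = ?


6^1 mod 39 = 6
6^2 mod 39 = 36
6^3 mod 39 = 21
6^4 mod 39 = 9
6^5 mod 39 = 15
6^6 mod 39 = 12
6^7 mod 39 = 33
6^8 mod 39 = 3
6^9 mod 39 = 18


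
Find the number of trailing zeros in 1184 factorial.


floor(1184/5) = 236
floor(1184/25) = 47
floor(1184/125) = 9
floor(1184/625) = 1
Total = 293

293 trailing zeros


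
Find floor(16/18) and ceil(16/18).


16/18 = 0.8889
floor = 0
ceil = 1

floor = 0, ceil = 1


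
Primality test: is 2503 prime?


Check divisors up to sqrt(2503) = 50.0300
No divisors found.
2503 is prime.

Yes, 2503 is prime


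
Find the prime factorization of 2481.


2481 / 3 = 827
827 / 827 = 1
2481 = 3 × 827


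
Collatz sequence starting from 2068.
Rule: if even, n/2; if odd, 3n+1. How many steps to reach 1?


2068 → 1034 → 517 → 1552 → 776 → 388 → 194 → 97 → 292 → 146 → 73 → 220 → 110 → 55 → 166 → 83 → 250 → 125 → 376 → 188 → 94 → 47 → 142 → 71 → 214 → 107 → 322 → 161 → 484 → 242 → 121 → 364 → 182 → 91 → 274 → 137 → 412 → 206 → 103 → 310 → 155 → 466 → 233 → 700 → 350 → 175 → 526 → 263 → 790 → 395 → 1186 → 593 → 1780 → 890 → 445 → 1336 → 668 → 334 → 167 → 502 → 251 → 754 → 377 → 1132 → 566 → 283 → 850 → 425 → 1276 → 638 → 319 → 958 → 479 → 1438 → 719 → 2158 → 1079 → 3238 → 1619 → 4858 → 2429 → 7288 → 3644 → 1822 → 911 → 2734 → 1367 → 4102 → 2051 → 6154 → 3077 → 9232 → 4616 → 2308 → 1154 → 577 → 1732 → 866 → 433 → 1300 → 650 → 325 → 976 → 488 → 244 → 122 → 61 → 184 → 92 → 46 → 23 → 70 → 35 → 106 → 53 → 160 → 80 → 40 → 20 → 10 → 5 → 16 → 8 → 4 → 2 → 1
Total steps = 125

125 steps


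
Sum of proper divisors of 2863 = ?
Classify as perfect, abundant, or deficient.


Proper divisors: 1, 7, 409
Sum = 1 + 7 + 409 = 417
417 < 2863 → deficient

s(2863) = 417 (deficient)


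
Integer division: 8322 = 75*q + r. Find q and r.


8322 = 75 * 110 + 72
Check: 8250 + 72 = 8322

q = 110, r = 72


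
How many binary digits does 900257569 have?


900257569 in base 2 = 110101101010001101011100100001
Number of digits = 30

30 digits (base 2)


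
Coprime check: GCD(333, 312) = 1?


Euclidean algorithm:
333 = 1 * 312 + 21
312 = 14 * 21 + 18
21 = 1 * 18 + 3
18 = 6 * 3 + 0
GCD(333, 312) = 3

No, not coprime (GCD = 3)


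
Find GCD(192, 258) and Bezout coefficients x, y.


Tabular extended Euclidean (each row: r = 192*s + 258*t):
r=192, s=1, t=0
r=258, s=0, t=1
q=0: r=192, s=1, t=0   [192*(1) + 258*(0) = 192]
q=1: r=66, s=-1, t=1   [192*(-1) + 258*(1) = 66]
q=2: r=60, s=3, t=-2   [192*(3) + 258*(-2) = 60]
q=1: r=6, s=-4, t=3   [192*(-4) + 258*(3) = 6]
q=10: r=0, s=43, t=-32   [192*(43) + 258*(-32) = 0]
GCD = 6; from the row with r=6: x=-4, y=3
Check: 192*(-4) + 258*(3) = -768 + 774 = 6

GCD = 6, x = -4, y = 3


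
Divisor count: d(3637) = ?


3637 = 3637^1
d(3637) = (1+1) = 2

2 divisors


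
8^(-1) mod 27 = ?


Use the extended Euclidean algorithm on (27, 8); each row r = 27*s + 8*t:
r=27, s=1, t=0
r=8, s=0, t=1
q=3: r=3, s=1, t=-3   [27*(1) + 8*(-3) = 3]
q=2: r=2, s=-2, t=7   [27*(-2) + 8*(7) = 2]
q=1: r=1, s=3, t=-10   [27*(3) + 8*(-10) = 1]
q=2: r=0, s=-8, t=27   [27*(-8) + 8*(27) = 0]
GCD = 1 with t = -10, so 8*(-10) ≡ 1 (mod 27)
Inverse = -10 mod 27 = 17
Check: 8 * 17 = 136 ≡ 1 (mod 27)

8^(-1) ≡ 17 (mod 27)


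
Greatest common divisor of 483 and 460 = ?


483 = 1 * 460 + 23
460 = 20 * 23 + 0
GCD = 23


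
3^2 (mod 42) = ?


3^1 mod 42 = 3
3^2 mod 42 = 9


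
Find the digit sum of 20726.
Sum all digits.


2 + 0 + 7 + 2 + 6 = 17


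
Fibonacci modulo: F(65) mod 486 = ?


F(k) mod 486 for k=1..65:
1, 1, 2, 3, 5, 8, 13, 21, 34, 55, 89, 144, 233, 377, 124, 15, 139, 154, 293, 447, 254, 215, 469, 198, 181, 379, 74, 453, 41, 8, 49, 57, 106, 163, 269, 432, 215, 161, 376, 51, 427, 478, 419, 411, 344, 269, 127, 396, 37, 433, 470, 417, 401, 332, 247, 93, 340, 433, 287, 234, 35, 269, 304, 87, 391
F(65) mod 486 = 391


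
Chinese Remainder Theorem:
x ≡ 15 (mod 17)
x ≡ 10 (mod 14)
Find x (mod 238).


M = 17*14 = 238
M1 = M/17 = 14, M2 = M/14 = 17
M1^(-1) mod 17 = 11, M2^(-1) mod 14 = 5
x = 15*14*11 + 10*17*5 = 3160
3160 mod 238 = 66
Check: 66 mod 17 = 15 ✓, 66 mod 14 = 10 ✓

x ≡ 66 (mod 238)


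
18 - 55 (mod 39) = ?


18 - 55 = -37
-37 mod 39 = 2


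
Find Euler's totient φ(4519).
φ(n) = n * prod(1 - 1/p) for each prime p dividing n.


4519 = 4519
Prime factors: 4519
φ(4519) = 4519 × (1-1/4519)
= 4519 × 4518/4519 = 4518

φ(4519) = 4518


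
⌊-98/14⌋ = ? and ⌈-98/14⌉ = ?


-98/14 = -7.0000
floor = -7
ceil = -7

floor = -7, ceil = -7


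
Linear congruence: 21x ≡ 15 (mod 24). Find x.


GCD(21, 24) = 3 divides 15
Divide: 7x ≡ 5 (mod 8)
x ≡ 3 (mod 8)


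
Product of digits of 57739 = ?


5 × 7 × 7 × 3 × 9 = 6615


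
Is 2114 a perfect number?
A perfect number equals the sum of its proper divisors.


Proper divisors of 2114: 1, 2, 7, 14, 151, 302, 1057
Sum = 1 + 2 + 7 + 14 + 151 + 302 + 1057 = 1534

No, 2114 is not perfect (1534 ≠ 2114)


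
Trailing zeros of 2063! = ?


floor(2063/5) = 412
floor(2063/25) = 82
floor(2063/125) = 16
floor(2063/625) = 3
Total = 513

513 trailing zeros


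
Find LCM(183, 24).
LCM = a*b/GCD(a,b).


GCD(183, 24) = 3
LCM = 183*24/3 = 4392/3 = 1464

LCM = 1464


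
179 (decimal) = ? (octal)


179 (base 10) = 179 (decimal)
179 (decimal) = 263 (base 8)


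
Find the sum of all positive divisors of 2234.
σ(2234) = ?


Divisors of 2234: 1, 2, 1117, 2234
Sum = 1 + 2 + 1117 + 2234 = 3354

σ(2234) = 3354


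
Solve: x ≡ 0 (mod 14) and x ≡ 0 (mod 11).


M = 14*11 = 154
M1 = M/14 = 11, M2 = M/11 = 14
M1^(-1) mod 14 = 9, M2^(-1) mod 11 = 4
x = 0*11*9 + 0*14*4 = 0
0 mod 154 = 0
Check: 0 mod 14 = 0 ✓, 0 mod 11 = 0 ✓

x ≡ 0 (mod 154)


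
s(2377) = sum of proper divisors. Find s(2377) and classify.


Proper divisors: 1
Sum = 1 = 1
1 < 2377 → deficient

s(2377) = 1 (deficient)


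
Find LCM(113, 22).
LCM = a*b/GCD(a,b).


GCD(113, 22) = 1
LCM = 113*22/1 = 2486/1 = 2486

LCM = 2486


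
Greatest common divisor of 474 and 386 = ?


474 = 1 * 386 + 88
386 = 4 * 88 + 34
88 = 2 * 34 + 20
34 = 1 * 20 + 14
20 = 1 * 14 + 6
14 = 2 * 6 + 2
6 = 3 * 2 + 0
GCD = 2


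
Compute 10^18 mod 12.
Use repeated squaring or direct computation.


10^1 mod 12 = 10
10^2 mod 12 = 4
10^3 mod 12 = 4
10^4 mod 12 = 4
10^5 mod 12 = 4
10^6 mod 12 = 4
10^7 mod 12 = 4
10^8 mod 12 = 4
10^9 mod 12 = 4
10^10 mod 12 = 4
10^11 mod 12 = 4
10^12 mod 12 = 4
10^13 mod 12 = 4
10^14 mod 12 = 4
10^15 mod 12 = 4
10^16 mod 12 = 4
10^17 mod 12 = 4
10^18 mod 12 = 4


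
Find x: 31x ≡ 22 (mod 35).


GCD(31, 35) = 1, unique solution
a^(-1) mod 35 = 26
x = 26 * 22 mod 35 = 12

x ≡ 12 (mod 35)


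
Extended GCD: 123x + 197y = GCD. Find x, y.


Tabular extended Euclidean (each row: r = 123*s + 197*t):
r=123, s=1, t=0
r=197, s=0, t=1
q=0: r=123, s=1, t=0   [123*(1) + 197*(0) = 123]
q=1: r=74, s=-1, t=1   [123*(-1) + 197*(1) = 74]
q=1: r=49, s=2, t=-1   [123*(2) + 197*(-1) = 49]
q=1: r=25, s=-3, t=2   [123*(-3) + 197*(2) = 25]
q=1: r=24, s=5, t=-3   [123*(5) + 197*(-3) = 24]
q=1: r=1, s=-8, t=5   [123*(-8) + 197*(5) = 1]
q=24: r=0, s=197, t=-123   [123*(197) + 197*(-123) = 0]
GCD = 1; from the row with r=1: x=-8, y=5
Check: 123*(-8) + 197*(5) = -984 + 985 = 1

GCD = 1, x = -8, y = 5


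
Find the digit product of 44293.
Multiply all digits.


4 × 4 × 2 × 9 × 3 = 864


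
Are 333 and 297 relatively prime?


Euclidean algorithm:
333 = 1 * 297 + 36
297 = 8 * 36 + 9
36 = 4 * 9 + 0
GCD(333, 297) = 9

No, not coprime (GCD = 9)


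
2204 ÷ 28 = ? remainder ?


2204 = 28 * 78 + 20
Check: 2184 + 20 = 2204

q = 78, r = 20


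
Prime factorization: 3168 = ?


3168 / 2 = 1584
1584 / 2 = 792
792 / 2 = 396
396 / 2 = 198
198 / 2 = 99
99 / 3 = 33
33 / 3 = 11
11 / 11 = 1
3168 = 2^5 × 3^2 × 11


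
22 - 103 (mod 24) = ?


22 - 103 = -81
-81 mod 24 = 15


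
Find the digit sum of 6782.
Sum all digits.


6 + 7 + 8 + 2 = 23


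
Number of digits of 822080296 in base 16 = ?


822080296 in base 16 = 30FFF328
Number of digits = 8

8 digits (base 16)


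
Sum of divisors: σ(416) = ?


Divisors of 416: 1, 2, 4, 8, 13, 16, 26, 32, 52, 104, 208, 416
Sum = 1 + 2 + 4 + 8 + 13 + 16 + 26 + 32 + 52 + 104 + 208 + 416 = 882

σ(416) = 882


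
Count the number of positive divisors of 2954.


2954 = 2^1 × 7^1 × 211^1
d(2954) = (1+1) × (1+1) × (1+1) = 8

8 divisors


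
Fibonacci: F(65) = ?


Sequence: 1, 1, 2, 3, 5, 8, 13, 21, 34, 55, 89, 144, 233, 377, 610, 987, 1597, 2584, 4181, 6765, 10946, 17711, 28657, 46368, 75025, 121393, 196418, 317811, 514229, 832040, 1346269, 2178309, 3524578, 5702887, 9227465, 14930352, 24157817, 39088169, 63245986, 102334155, 165580141, 267914296, 433494437, 701408733, 1134903170, 1836311903, 2971215073, 4807526976, 7778742049, 12586269025, 20365011074, 32951280099, 53316291173, 86267571272, 139583862445, 225851433717, 365435296162, 591286729879, 956722026041, 1548008755920, 2504730781961, 4052739537881, 6557470319842, 10610209857723, 17167680177565
F(65) = 17167680177565


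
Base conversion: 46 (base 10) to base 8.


46 (base 10) = 46 (decimal)
46 (decimal) = 56 (base 8)


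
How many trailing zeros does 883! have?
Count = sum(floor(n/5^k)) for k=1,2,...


floor(883/5) = 176
floor(883/25) = 35
floor(883/125) = 7
floor(883/625) = 1
Total = 219

219 trailing zeros


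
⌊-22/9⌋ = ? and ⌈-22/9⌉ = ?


-22/9 = -2.4444
floor = -3
ceil = -2

floor = -3, ceil = -2


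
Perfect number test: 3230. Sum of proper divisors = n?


Proper divisors of 3230: 1, 2, 5, 10, 17, 19, 34, 38, 85, 95, 170, 190, 323, 646, 1615
Sum = 1 + 2 + 5 + 10 + 17 + 19 + 34 + 38 + 85 + 95 + 170 + 190 + 323 + 646 + 1615 = 3250

No, 3230 is not perfect (3250 ≠ 3230)


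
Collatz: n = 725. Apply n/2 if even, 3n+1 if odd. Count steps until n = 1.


725 → 2176 → 1088 → 544 → 272 → 136 → 68 → 34 → 17 → 52 → 26 → 13 → 40 → 20 → 10 → 5 → 16 → 8 → 4 → 2 → 1
Total steps = 20

20 steps


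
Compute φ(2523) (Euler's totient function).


2523 = 3 × 29^2
Prime factors: 3, 29
φ(2523) = 2523 × (1-1/3) × (1-1/29)
= 2523 × 2/3 × 28/29 = 1624

φ(2523) = 1624


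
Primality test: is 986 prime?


986 / 2 = 493 (exact division)
986 is NOT prime.

No, 986 is not prime


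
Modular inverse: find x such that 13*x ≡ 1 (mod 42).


Use the extended Euclidean algorithm on (42, 13); each row r = 42*s + 13*t:
r=42, s=1, t=0
r=13, s=0, t=1
q=3: r=3, s=1, t=-3   [42*(1) + 13*(-3) = 3]
q=4: r=1, s=-4, t=13   [42*(-4) + 13*(13) = 1]
q=3: r=0, s=13, t=-42   [42*(13) + 13*(-42) = 0]
GCD = 1 with t = 13, so 13*(13) ≡ 1 (mod 42)
Inverse = 13 mod 42 = 13
Check: 13 * 13 = 169 ≡ 1 (mod 42)

13^(-1) ≡ 13 (mod 42)


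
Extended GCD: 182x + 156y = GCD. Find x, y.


Tabular extended Euclidean (each row: r = 182*s + 156*t):
r=182, s=1, t=0
r=156, s=0, t=1
q=1: r=26, s=1, t=-1   [182*(1) + 156*(-1) = 26]
q=6: r=0, s=-6, t=7   [182*(-6) + 156*(7) = 0]
GCD = 26; from the row with r=26: x=1, y=-1
Check: 182*(1) + 156*(-1) = 182 - 156 = 26

GCD = 26, x = 1, y = -1


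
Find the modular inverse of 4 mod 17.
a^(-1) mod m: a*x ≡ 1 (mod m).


Use the extended Euclidean algorithm on (17, 4); each row r = 17*s + 4*t:
r=17, s=1, t=0
r=4, s=0, t=1
q=4: r=1, s=1, t=-4   [17*(1) + 4*(-4) = 1]
q=4: r=0, s=-4, t=17   [17*(-4) + 4*(17) = 0]
GCD = 1 with t = -4, so 4*(-4) ≡ 1 (mod 17)
Inverse = -4 mod 17 = 13
Check: 4 * 13 = 52 ≡ 1 (mod 17)

4^(-1) ≡ 13 (mod 17)


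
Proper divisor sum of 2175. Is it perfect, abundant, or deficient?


Proper divisors: 1, 3, 5, 15, 25, 29, 75, 87, 145, 435, 725
Sum = 1 + 3 + 5 + 15 + 25 + 29 + 75 + 87 + 145 + 435 + 725 = 1545
1545 < 2175 → deficient

s(2175) = 1545 (deficient)


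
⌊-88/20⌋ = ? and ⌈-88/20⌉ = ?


-88/20 = -4.4000
floor = -5
ceil = -4

floor = -5, ceil = -4


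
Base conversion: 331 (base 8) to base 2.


331 (base 8) = 217 (decimal)
217 (decimal) = 11011001 (base 2)


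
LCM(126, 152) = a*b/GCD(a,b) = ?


GCD(126, 152) = 2
LCM = 126*152/2 = 19152/2 = 9576

LCM = 9576


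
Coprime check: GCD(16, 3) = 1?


Euclidean algorithm:
16 = 5 * 3 + 1
3 = 3 * 1 + 0
GCD(16, 3) = 1

Yes, coprime (GCD = 1)


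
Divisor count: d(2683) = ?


2683 = 2683^1
d(2683) = (1+1) = 2

2 divisors


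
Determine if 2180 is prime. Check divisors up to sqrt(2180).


2180 / 2 = 1090 (exact division)
2180 is NOT prime.

No, 2180 is not prime


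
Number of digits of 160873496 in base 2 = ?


160873496 in base 2 = 1001100101101011110000011000
Number of digits = 28

28 digits (base 2)


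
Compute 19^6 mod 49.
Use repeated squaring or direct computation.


19^1 mod 49 = 19
19^2 mod 49 = 18
19^3 mod 49 = 48
19^4 mod 49 = 30
19^5 mod 49 = 31
19^6 mod 49 = 1


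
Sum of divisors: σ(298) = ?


Divisors of 298: 1, 2, 149, 298
Sum = 1 + 2 + 149 + 298 = 450

σ(298) = 450


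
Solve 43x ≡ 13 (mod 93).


GCD(43, 93) = 1, unique solution
a^(-1) mod 93 = 13
x = 13 * 13 mod 93 = 76

x ≡ 76 (mod 93)


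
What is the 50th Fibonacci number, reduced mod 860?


F(k) mod 860 for k=1..50:
1, 1, 2, 3, 5, 8, 13, 21, 34, 55, 89, 144, 233, 377, 610, 127, 737, 4, 741, 745, 626, 511, 277, 788, 205, 133, 338, 471, 809, 420, 369, 789, 298, 227, 525, 752, 417, 309, 726, 175, 41, 216, 257, 473, 730, 343, 213, 556, 769, 465
F(50) mod 860 = 465


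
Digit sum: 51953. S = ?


5 + 1 + 9 + 5 + 3 = 23


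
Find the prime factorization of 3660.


3660 / 2 = 1830
1830 / 2 = 915
915 / 3 = 305
305 / 5 = 61
61 / 61 = 1
3660 = 2^2 × 3 × 5 × 61


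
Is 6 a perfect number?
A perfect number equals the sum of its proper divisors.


Proper divisors of 6: 1, 2, 3
Sum = 1 + 2 + 3 = 6

Yes, 6 is perfect (6 = 6)


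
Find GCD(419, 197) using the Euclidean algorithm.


419 = 2 * 197 + 25
197 = 7 * 25 + 22
25 = 1 * 22 + 3
22 = 7 * 3 + 1
3 = 3 * 1 + 0
GCD = 1


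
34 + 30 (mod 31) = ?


34 + 30 = 64
64 mod 31 = 2


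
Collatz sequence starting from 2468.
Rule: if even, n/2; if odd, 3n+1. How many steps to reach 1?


2468 → 1234 → 617 → 1852 → 926 → 463 → 1390 → 695 → 2086 → 1043 → 3130 → 1565 → 4696 → 2348 → 1174 → 587 → 1762 → 881 → 2644 → 1322 → 661 → 1984 → 992 → 496 → 248 → 124 → 62 → 31 → 94 → 47 → 142 → 71 → 214 → 107 → 322 → 161 → 484 → 242 → 121 → 364 → 182 → 91 → 274 → 137 → 412 → 206 → 103 → 310 → 155 → 466 → 233 → 700 → 350 → 175 → 526 → 263 → 790 → 395 → 1186 → 593 → 1780 → 890 → 445 → 1336 → 668 → 334 → 167 → 502 → 251 → 754 → 377 → 1132 → 566 → 283 → 850 → 425 → 1276 → 638 → 319 → 958 → 479 → 1438 → 719 → 2158 → 1079 → 3238 → 1619 → 4858 → 2429 → 7288 → 3644 → 1822 → 911 → 2734 → 1367 → 4102 → 2051 → 6154 → 3077 → 9232 → 4616 → 2308 → 1154 → 577 → 1732 → 866 → 433 → 1300 → 650 → 325 → 976 → 488 → 244 → 122 → 61 → 184 → 92 → 46 → 23 → 70 → 35 → 106 → 53 → 160 → 80 → 40 → 20 → 10 → 5 → 16 → 8 → 4 → 2 → 1
Total steps = 133

133 steps


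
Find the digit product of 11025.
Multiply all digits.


1 × 1 × 0 × 2 × 5 = 0


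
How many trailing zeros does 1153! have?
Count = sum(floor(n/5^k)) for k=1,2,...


floor(1153/5) = 230
floor(1153/25) = 46
floor(1153/125) = 9
floor(1153/625) = 1
Total = 286

286 trailing zeros


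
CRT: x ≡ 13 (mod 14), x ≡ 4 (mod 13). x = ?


M = 14*13 = 182
M1 = M/14 = 13, M2 = M/13 = 14
M1^(-1) mod 14 = 13, M2^(-1) mod 13 = 1
x = 13*13*13 + 4*14*1 = 2253
2253 mod 182 = 69
Check: 69 mod 14 = 13 ✓, 69 mod 13 = 4 ✓

x ≡ 69 (mod 182)


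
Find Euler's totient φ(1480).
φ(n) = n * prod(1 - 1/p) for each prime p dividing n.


1480 = 2^3 × 5 × 37
Prime factors: 2, 5, 37
φ(1480) = 1480 × (1-1/2) × (1-1/5) × (1-1/37)
= 1480 × 1/2 × 4/5 × 36/37 = 576

φ(1480) = 576


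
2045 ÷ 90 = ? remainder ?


2045 = 90 * 22 + 65
Check: 1980 + 65 = 2045

q = 22, r = 65


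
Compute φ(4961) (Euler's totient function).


4961 = 11^2 × 41
Prime factors: 11, 41
φ(4961) = 4961 × (1-1/11) × (1-1/41)
= 4961 × 10/11 × 40/41 = 4400

φ(4961) = 4400


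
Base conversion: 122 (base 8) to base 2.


122 (base 8) = 82 (decimal)
82 (decimal) = 1010010 (base 2)


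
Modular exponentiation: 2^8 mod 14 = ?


2^1 mod 14 = 2
2^2 mod 14 = 4
2^3 mod 14 = 8
2^4 mod 14 = 2
2^5 mod 14 = 4
2^6 mod 14 = 8
2^7 mod 14 = 2
2^8 mod 14 = 4


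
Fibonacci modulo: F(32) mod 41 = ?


F(k) mod 41 for k=1..32:
1, 1, 2, 3, 5, 8, 13, 21, 34, 14, 7, 21, 28, 8, 36, 3, 39, 1, 40, 0, 40, 40, 39, 38, 36, 33, 28, 20, 7, 27, 34, 20
F(32) mod 41 = 20


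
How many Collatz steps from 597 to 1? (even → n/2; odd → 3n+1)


597 → 1792 → 896 → 448 → 224 → 112 → 56 → 28 → 14 → 7 → 22 → 11 → 34 → 17 → 52 → 26 → 13 → 40 → 20 → 10 → 5 → 16 → 8 → 4 → 2 → 1
Total steps = 25

25 steps


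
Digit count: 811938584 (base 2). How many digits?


811938584 in base 2 = 110000011001010011001100011000
Number of digits = 30

30 digits (base 2)


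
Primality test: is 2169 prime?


2169 / 3 = 723 (exact division)
2169 is NOT prime.

No, 2169 is not prime


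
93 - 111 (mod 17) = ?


93 - 111 = -18
-18 mod 17 = 16


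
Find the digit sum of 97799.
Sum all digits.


9 + 7 + 7 + 9 + 9 = 41


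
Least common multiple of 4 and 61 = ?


GCD(4, 61) = 1
LCM = 4*61/1 = 244/1 = 244

LCM = 244


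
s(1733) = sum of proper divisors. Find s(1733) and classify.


Proper divisors: 1
Sum = 1 = 1
1 < 1733 → deficient

s(1733) = 1 (deficient)


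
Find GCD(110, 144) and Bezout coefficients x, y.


Tabular extended Euclidean (each row: r = 110*s + 144*t):
r=110, s=1, t=0
r=144, s=0, t=1
q=0: r=110, s=1, t=0   [110*(1) + 144*(0) = 110]
q=1: r=34, s=-1, t=1   [110*(-1) + 144*(1) = 34]
q=3: r=8, s=4, t=-3   [110*(4) + 144*(-3) = 8]
q=4: r=2, s=-17, t=13   [110*(-17) + 144*(13) = 2]
q=4: r=0, s=72, t=-55   [110*(72) + 144*(-55) = 0]
GCD = 2; from the row with r=2: x=-17, y=13
Check: 110*(-17) + 144*(13) = -1870 + 1872 = 2

GCD = 2, x = -17, y = 13


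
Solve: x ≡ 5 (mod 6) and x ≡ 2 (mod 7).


M = 6*7 = 42
M1 = M/6 = 7, M2 = M/7 = 6
M1^(-1) mod 6 = 1, M2^(-1) mod 7 = 6
x = 5*7*1 + 2*6*6 = 107
107 mod 42 = 23
Check: 23 mod 6 = 5 ✓, 23 mod 7 = 2 ✓

x ≡ 23 (mod 42)


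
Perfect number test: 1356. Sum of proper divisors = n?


Proper divisors of 1356: 1, 2, 3, 4, 6, 12, 113, 226, 339, 452, 678
Sum = 1 + 2 + 3 + 4 + 6 + 12 + 113 + 226 + 339 + 452 + 678 = 1836

No, 1356 is not perfect (1836 ≠ 1356)


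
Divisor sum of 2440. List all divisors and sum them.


Divisors of 2440: 1, 2, 4, 5, 8, 10, 20, 40, 61, 122, 244, 305, 488, 610, 1220, 2440
Sum = 1 + 2 + 4 + 5 + 8 + 10 + 20 + 40 + 61 + 122 + 244 + 305 + 488 + 610 + 1220 + 2440 = 5580

σ(2440) = 5580


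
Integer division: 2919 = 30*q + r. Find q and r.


2919 = 30 * 97 + 9
Check: 2910 + 9 = 2919

q = 97, r = 9


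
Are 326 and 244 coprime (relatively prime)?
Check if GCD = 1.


Euclidean algorithm:
326 = 1 * 244 + 82
244 = 2 * 82 + 80
82 = 1 * 80 + 2
80 = 40 * 2 + 0
GCD(326, 244) = 2

No, not coprime (GCD = 2)


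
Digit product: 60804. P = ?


6 × 0 × 8 × 0 × 4 = 0


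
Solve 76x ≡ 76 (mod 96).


GCD(76, 96) = 4 divides 76
Divide: 19x ≡ 19 (mod 24)
x ≡ 1 (mod 24)


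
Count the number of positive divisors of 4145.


4145 = 5^1 × 829^1
d(4145) = (1+1) × (1+1) = 4

4 divisors


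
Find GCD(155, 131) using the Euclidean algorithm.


155 = 1 * 131 + 24
131 = 5 * 24 + 11
24 = 2 * 11 + 2
11 = 5 * 2 + 1
2 = 2 * 1 + 0
GCD = 1


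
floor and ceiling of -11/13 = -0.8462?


-11/13 = -0.8462
floor = -1
ceil = 0

floor = -1, ceil = 0


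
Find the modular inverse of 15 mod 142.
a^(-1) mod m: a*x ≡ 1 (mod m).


Use the extended Euclidean algorithm on (142, 15); each row r = 142*s + 15*t:
r=142, s=1, t=0
r=15, s=0, t=1
q=9: r=7, s=1, t=-9   [142*(1) + 15*(-9) = 7]
q=2: r=1, s=-2, t=19   [142*(-2) + 15*(19) = 1]
q=7: r=0, s=15, t=-142   [142*(15) + 15*(-142) = 0]
GCD = 1 with t = 19, so 15*(19) ≡ 1 (mod 142)
Inverse = 19 mod 142 = 19
Check: 15 * 19 = 285 ≡ 1 (mod 142)

15^(-1) ≡ 19 (mod 142)


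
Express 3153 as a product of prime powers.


3153 / 3 = 1051
1051 / 1051 = 1
3153 = 3 × 1051


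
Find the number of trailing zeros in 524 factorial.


floor(524/5) = 104
floor(524/25) = 20
floor(524/125) = 4
Total = 128

128 trailing zeros


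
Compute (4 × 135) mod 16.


4 × 135 = 540
540 mod 16 = 12


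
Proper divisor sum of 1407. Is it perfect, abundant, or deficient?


Proper divisors: 1, 3, 7, 21, 67, 201, 469
Sum = 1 + 3 + 7 + 21 + 67 + 201 + 469 = 769
769 < 1407 → deficient

s(1407) = 769 (deficient)


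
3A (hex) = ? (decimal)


3A (base 16) = 58 (decimal)
58 (decimal) = 58 (base 10)


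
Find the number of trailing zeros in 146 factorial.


floor(146/5) = 29
floor(146/25) = 5
floor(146/125) = 1
Total = 35

35 trailing zeros


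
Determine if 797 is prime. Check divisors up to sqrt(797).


Check divisors up to sqrt(797) = 28.2312
No divisors found.
797 is prime.

Yes, 797 is prime


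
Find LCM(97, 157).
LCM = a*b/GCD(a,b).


GCD(97, 157) = 1
LCM = 97*157/1 = 15229/1 = 15229

LCM = 15229


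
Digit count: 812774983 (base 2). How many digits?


812774983 in base 2 = 110000011100011111011001000111
Number of digits = 30

30 digits (base 2)


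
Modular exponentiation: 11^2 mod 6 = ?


11^1 mod 6 = 5
11^2 mod 6 = 1


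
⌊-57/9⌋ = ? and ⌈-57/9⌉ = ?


-57/9 = -6.3333
floor = -7
ceil = -6

floor = -7, ceil = -6


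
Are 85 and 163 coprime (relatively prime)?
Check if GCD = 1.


Euclidean algorithm:
163 = 1 * 85 + 78
85 = 1 * 78 + 7
78 = 11 * 7 + 1
7 = 7 * 1 + 0
GCD(85, 163) = 1

Yes, coprime (GCD = 1)


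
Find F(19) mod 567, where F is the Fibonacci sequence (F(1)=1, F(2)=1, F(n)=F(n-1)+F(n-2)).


F(k) mod 567 for k=1..19:
1, 1, 2, 3, 5, 8, 13, 21, 34, 55, 89, 144, 233, 377, 43, 420, 463, 316, 212
F(19) mod 567 = 212


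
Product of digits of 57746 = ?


5 × 7 × 7 × 4 × 6 = 5880


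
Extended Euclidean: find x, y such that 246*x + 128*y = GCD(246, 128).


Tabular extended Euclidean (each row: r = 246*s + 128*t):
r=246, s=1, t=0
r=128, s=0, t=1
q=1: r=118, s=1, t=-1   [246*(1) + 128*(-1) = 118]
q=1: r=10, s=-1, t=2   [246*(-1) + 128*(2) = 10]
q=11: r=8, s=12, t=-23   [246*(12) + 128*(-23) = 8]
q=1: r=2, s=-13, t=25   [246*(-13) + 128*(25) = 2]
q=4: r=0, s=64, t=-123   [246*(64) + 128*(-123) = 0]
GCD = 2; from the row with r=2: x=-13, y=25
Check: 246*(-13) + 128*(25) = -3198 + 3200 = 2

GCD = 2, x = -13, y = 25


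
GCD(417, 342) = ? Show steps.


417 = 1 * 342 + 75
342 = 4 * 75 + 42
75 = 1 * 42 + 33
42 = 1 * 33 + 9
33 = 3 * 9 + 6
9 = 1 * 6 + 3
6 = 2 * 3 + 0
GCD = 3


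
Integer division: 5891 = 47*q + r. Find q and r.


5891 = 47 * 125 + 16
Check: 5875 + 16 = 5891

q = 125, r = 16


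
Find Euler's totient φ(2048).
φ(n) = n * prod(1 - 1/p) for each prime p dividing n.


2048 = 2^11
Prime factors: 2
φ(2048) = 2048 × (1-1/2)
= 2048 × 1/2 = 1024

φ(2048) = 1024


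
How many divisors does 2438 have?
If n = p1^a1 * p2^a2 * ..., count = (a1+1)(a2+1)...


2438 = 2^1 × 23^1 × 53^1
d(2438) = (1+1) × (1+1) × (1+1) = 8

8 divisors


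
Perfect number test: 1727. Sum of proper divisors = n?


Proper divisors of 1727: 1, 11, 157
Sum = 1 + 11 + 157 = 169

No, 1727 is not perfect (169 ≠ 1727)


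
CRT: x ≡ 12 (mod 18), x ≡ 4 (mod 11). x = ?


M = 18*11 = 198
M1 = M/18 = 11, M2 = M/11 = 18
M1^(-1) mod 18 = 5, M2^(-1) mod 11 = 8
x = 12*11*5 + 4*18*8 = 1236
1236 mod 198 = 48
Check: 48 mod 18 = 12 ✓, 48 mod 11 = 4 ✓

x ≡ 48 (mod 198)


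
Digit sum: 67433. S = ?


6 + 7 + 4 + 3 + 3 = 23


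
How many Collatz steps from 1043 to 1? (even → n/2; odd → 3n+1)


1043 → 3130 → 1565 → 4696 → 2348 → 1174 → 587 → 1762 → 881 → 2644 → 1322 → 661 → 1984 → 992 → 496 → 248 → 124 → 62 → 31 → 94 → 47 → 142 → 71 → 214 → 107 → 322 → 161 → 484 → 242 → 121 → 364 → 182 → 91 → 274 → 137 → 412 → 206 → 103 → 310 → 155 → 466 → 233 → 700 → 350 → 175 → 526 → 263 → 790 → 395 → 1186 → 593 → 1780 → 890 → 445 → 1336 → 668 → 334 → 167 → 502 → 251 → 754 → 377 → 1132 → 566 → 283 → 850 → 425 → 1276 → 638 → 319 → 958 → 479 → 1438 → 719 → 2158 → 1079 → 3238 → 1619 → 4858 → 2429 → 7288 → 3644 → 1822 → 911 → 2734 → 1367 → 4102 → 2051 → 6154 → 3077 → 9232 → 4616 → 2308 → 1154 → 577 → 1732 → 866 → 433 → 1300 → 650 → 325 → 976 → 488 → 244 → 122 → 61 → 184 → 92 → 46 → 23 → 70 → 35 → 106 → 53 → 160 → 80 → 40 → 20 → 10 → 5 → 16 → 8 → 4 → 2 → 1
Total steps = 124

124 steps
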